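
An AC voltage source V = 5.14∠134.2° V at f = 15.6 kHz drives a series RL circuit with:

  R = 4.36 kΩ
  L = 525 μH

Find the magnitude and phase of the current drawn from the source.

Step 1 — Angular frequency: ω = 2π·f = 2π·1.56e+04 = 9.802e+04 rad/s.
Step 2 — Component impedances:
  R: Z = R = 4360 Ω
  L: Z = jωL = j·9.802e+04·0.000525 = 0 + j51.46 Ω
Step 3 — Series combination: Z_total = R + L = 4360 + j51.46 Ω = 4360∠0.7° Ω.
Step 4 — Source phasor: V = 5.14∠134.2° V = -3.583 + j3.685 V.
Step 5 — Ohm's law: I = V / Z_total = (-3.583 + j3.685) / (4360 + j51.46) = -0.0008118 + j0.0008547 A.
Step 6 — Convert to polar: |I| = 0.001179 A, ∠I = 133.5°.

I = 0.001179∠133.5° A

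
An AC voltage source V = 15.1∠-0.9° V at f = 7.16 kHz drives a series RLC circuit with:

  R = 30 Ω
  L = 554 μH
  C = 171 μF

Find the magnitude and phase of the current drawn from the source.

Step 1 — Angular frequency: ω = 2π·f = 2π·7160 = 4.499e+04 rad/s.
Step 2 — Component impedances:
  R: Z = R = 30 Ω
  L: Z = jωL = j·4.499e+04·0.000554 = 0 + j24.92 Ω
  C: Z = 1/(jωC) = -j/(ω·C) = 0 - j0.13 Ω
Step 3 — Series combination: Z_total = R + L + C = 30 + j24.79 Ω = 38.92∠39.6° Ω.
Step 4 — Source phasor: V = 15.1∠-0.9° V = 15.1 - j0.2372 V.
Step 5 — Ohm's law: I = V / Z_total = (15.1 - j0.2372) / (30 + j24.79) = 0.2951 - j0.2518 A.
Step 6 — Convert to polar: |I| = 0.388 A, ∠I = -40.5°.

I = 0.388∠-40.5° A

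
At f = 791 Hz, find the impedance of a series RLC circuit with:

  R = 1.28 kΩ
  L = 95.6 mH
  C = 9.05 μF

Step 1 — Angular frequency: ω = 2π·f = 2π·791 = 4970 rad/s.
Step 2 — Component impedances:
  R: Z = R = 1280 Ω
  L: Z = jωL = j·4970·0.0956 = 0 + j475.1 Ω
  C: Z = 1/(jωC) = -j/(ω·C) = 0 - j22.23 Ω
Step 3 — Series combination: Z_total = R + L + C = 1280 + j452.9 Ω = 1358∠19.5° Ω.

Z = 1280 + j452.9 Ω = 1358∠19.5° Ω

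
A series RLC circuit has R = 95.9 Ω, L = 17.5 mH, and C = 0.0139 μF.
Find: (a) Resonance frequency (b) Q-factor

Step 1 — Resonance condition Im(Z)=0 gives ω₀ = 1/√(LC).
Step 2 — ω₀ = 1/√(0.0175·1.39e-08) = 6.412e+04 rad/s.
Step 3 — f₀ = ω₀/(2π) = 1.02e+04 Hz.
Step 4 — Series Q: Q = ω₀L/R = 6.412e+04·0.0175/95.9 = 11.7.

(a) f₀ = 1.02e+04 Hz  (b) Q = 11.7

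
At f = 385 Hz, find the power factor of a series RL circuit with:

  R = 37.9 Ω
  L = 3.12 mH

Step 1 — Angular frequency: ω = 2π·f = 2π·385 = 2419 rad/s.
Step 2 — Component impedances:
  R: Z = R = 37.9 Ω
  L: Z = jωL = j·2419·0.00312 = 0 + j7.547 Ω
Step 3 — Series combination: Z_total = R + L = 37.9 + j7.547 Ω = 38.64∠11.3° Ω.
Step 4 — Power factor: PF = cos(φ) = Re(Z)/|Z| = 37.9/38.644 = 0.9807.
Step 5 — Type: Im(Z) = 7.547 ⇒ lagging (phase φ = 11.3°).

PF = 0.9807 (lagging, φ = 11.3°)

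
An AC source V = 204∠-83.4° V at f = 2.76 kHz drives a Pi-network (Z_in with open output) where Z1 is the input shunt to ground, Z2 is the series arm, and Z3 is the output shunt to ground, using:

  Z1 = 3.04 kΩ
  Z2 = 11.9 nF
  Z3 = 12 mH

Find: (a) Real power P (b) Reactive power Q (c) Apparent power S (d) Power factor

Step 1 — Angular frequency: ω = 2π·f = 2π·2760 = 1.734e+04 rad/s.
Step 2 — Component impedances:
  Z1: Z = R = 3040 Ω
  Z2: Z = 1/(jωC) = -j/(ω·C) = 0 - j4846 Ω
  Z3: Z = jωL = j·1.734e+04·0.012 = 0 + j208.1 Ω
Step 3 — With open output, the series arm Z2 and the output shunt Z3 appear in series to ground: Z2 + Z3 = 0 - j4638 Ω.
Step 4 — Parallel with input shunt Z1: Z_in = Z1 || (Z2 + Z3) = 2126 - j1394 Ω = 2542∠-33.2° Ω.
Step 5 — Source phasor: V = 204∠-83.4° V = 23.45 - j202.6 V.
Step 6 — Current: I = V / Z = 0.05141 - j0.0616 A = 0.08024∠-50.2° A.
Step 7 — Complex power: S = V·I* = 13.69 - j8.973 VA.
Step 8 — Real power: P = Re(S) = 13.69 W.
Step 9 — Reactive power: Q = Im(S) = -8.973 VAR.
Step 10 — Apparent power: |S| = 16.37 VA.
Step 11 — Power factor: PF = P/|S| = 0.8363 (leading).

(a) P = 13.69 W  (b) Q = -8.973 VAR  (c) S = 16.37 VA  (d) PF = 0.8363 (leading)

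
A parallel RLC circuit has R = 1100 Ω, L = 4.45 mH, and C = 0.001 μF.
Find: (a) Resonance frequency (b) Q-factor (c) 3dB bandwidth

Step 1 — Resonance: ω₀ = 1/√(LC) = 1/√(0.00445·1e-09) = 4.74e+05 rad/s.
Step 2 — f₀ = ω₀/(2π) = 7.545e+04 Hz.
Step 3 — Parallel Q: Q = R/(ω₀L) = 1100/(4.74e+05·0.00445) = 0.5215.
Step 4 — Bandwidth: Δω = ω₀/Q = 9.091e+05 rad/s; BW = Δω/(2π) = 1.447e+05 Hz.

(a) f₀ = 7.545e+04 Hz  (b) Q = 0.5215  (c) BW = 1.447e+05 Hz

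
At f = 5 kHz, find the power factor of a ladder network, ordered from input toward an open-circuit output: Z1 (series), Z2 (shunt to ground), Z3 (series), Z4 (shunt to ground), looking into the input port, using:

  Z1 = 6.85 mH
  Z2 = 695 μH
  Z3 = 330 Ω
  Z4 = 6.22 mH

Step 1 — Angular frequency: ω = 2π·f = 2π·5000 = 3.142e+04 rad/s.
Step 2 — Component impedances:
  Z1: Z = jωL = j·3.142e+04·0.00685 = 0 + j215.2 Ω
  Z2: Z = jωL = j·3.142e+04·0.000695 = 0 + j21.83 Ω
  Z3: Z = R = 330 Ω
  Z4: Z = jωL = j·3.142e+04·0.00622 = 0 + j195.4 Ω
Step 3 — Ladder network (open output): work backward from the far end, alternating series and parallel combinations. Z_in = 1.008 + j236.4 Ω = 236.4∠89.8° Ω.
Step 4 — Power factor: PF = cos(φ) = Re(Z)/|Z| = 1.008/236.4 = 0.004264.
Step 5 — Type: Im(Z) = 236.4 ⇒ lagging (phase φ = 89.8°).

PF = 0.004264 (lagging, φ = 89.8°)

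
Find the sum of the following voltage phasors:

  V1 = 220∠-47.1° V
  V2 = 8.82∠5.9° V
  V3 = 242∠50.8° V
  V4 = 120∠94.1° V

Step 1 — Convert each phasor to rectangular form:
  V1 = 220·(cos(-47.1°) + j·sin(-47.1°)) = 149.8 - j161.2 V
  V2 = 8.82·(cos(5.9°) + j·sin(5.9°)) = 8.773 + j0.9066 V
  V3 = 242·(cos(50.8°) + j·sin(50.8°)) = 153 + j187.5 V
  V4 = 120·(cos(94.1°) + j·sin(94.1°)) = -8.58 + j119.7 V
Step 2 — Sum components: V_total = 302.9 + j147 V.
Step 3 — Convert to polar: |V_total| = 336.7 V, ∠V_total = 25.9°.

V_total = 336.7∠25.9° V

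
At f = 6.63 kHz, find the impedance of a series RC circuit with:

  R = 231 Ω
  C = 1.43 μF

Step 1 — Angular frequency: ω = 2π·f = 2π·6630 = 4.166e+04 rad/s.
Step 2 — Component impedances:
  R: Z = R = 231 Ω
  C: Z = 1/(jωC) = -j/(ω·C) = 0 - j16.79 Ω
Step 3 — Series combination: Z_total = R + C = 231 - j16.79 Ω = 231.6∠-4.2° Ω.

Z = 231 - j16.79 Ω = 231.6∠-4.2° Ω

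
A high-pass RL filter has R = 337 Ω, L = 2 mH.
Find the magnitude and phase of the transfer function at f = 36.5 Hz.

Step 1 — Angular frequency: ω = 2π·36.5 = 229.3 rad/s.
Step 2 — Transfer function: H(jω) = jωL/(R + jωL).
Step 3 — Numerator jωL = j·0.4587; denominator R + jωL = 337 + j0.4587.
Step 4 — H = 1.852e-06 + j0.001361.
Step 5 — Magnitude: |H| = 0.001361 (-57.3 dB); phase: φ = 89.9°.

|H| = 0.001361 (-57.3 dB), φ = 89.9°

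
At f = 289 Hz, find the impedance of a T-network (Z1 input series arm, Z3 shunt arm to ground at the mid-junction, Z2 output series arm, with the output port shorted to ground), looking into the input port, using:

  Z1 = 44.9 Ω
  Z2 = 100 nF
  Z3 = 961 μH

Step 1 — Angular frequency: ω = 2π·f = 2π·289 = 1816 rad/s.
Step 2 — Component impedances:
  Z1: Z = R = 44.9 Ω
  Z2: Z = 1/(jωC) = -j/(ω·C) = 0 - j5507 Ω
  Z3: Z = jωL = j·1816·0.000961 = 0 + j1.745 Ω
Step 3 — With the output port shorted to ground, the output series arm Z2 runs from the junction to ground; the shunt arm Z3 also runs from the junction to ground. They appear in parallel: Z3 || Z2 = 0 + j1.746 Ω.
Step 4 — Series with input arm Z1: Z_in = Z1 + (Z3 || Z2) = 44.9 + j1.746 Ω = 44.93∠2.2° Ω.

Z = 44.9 + j1.746 Ω = 44.93∠2.2° Ω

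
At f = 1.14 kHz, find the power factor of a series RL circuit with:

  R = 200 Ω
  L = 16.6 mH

Step 1 — Angular frequency: ω = 2π·f = 2π·1140 = 7163 rad/s.
Step 2 — Component impedances:
  R: Z = R = 200 Ω
  L: Z = jωL = j·7163·0.0166 = 0 + j118.9 Ω
Step 3 — Series combination: Z_total = R + L = 200 + j118.9 Ω = 232.7∠30.7° Ω.
Step 4 — Power factor: PF = cos(φ) = Re(Z)/|Z| = 200/232.676 = 0.8596.
Step 5 — Type: Im(Z) = 118.9 ⇒ lagging (phase φ = 30.7°).

PF = 0.8596 (lagging, φ = 30.7°)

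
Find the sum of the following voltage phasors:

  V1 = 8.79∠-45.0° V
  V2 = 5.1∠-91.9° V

Step 1 — Convert each phasor to rectangular form:
  V1 = 8.79·(cos(-45.0°) + j·sin(-45.0°)) = 6.215 - j6.215 V
  V2 = 5.1·(cos(-91.9°) + j·sin(-91.9°)) = -0.1691 - j5.097 V
Step 2 — Sum components: V_total = 6.046 - j11.31 V.
Step 3 — Convert to polar: |V_total| = 12.83 V, ∠V_total = -61.9°.

V_total = 12.83∠-61.9° V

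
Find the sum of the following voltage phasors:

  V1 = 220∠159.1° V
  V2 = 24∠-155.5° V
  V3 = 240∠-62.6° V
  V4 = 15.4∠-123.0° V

Step 1 — Convert each phasor to rectangular form:
  V1 = 220·(cos(159.1°) + j·sin(159.1°)) = -205.5 + j78.48 V
  V2 = 24·(cos(-155.5°) + j·sin(-155.5°)) = -21.84 - j9.953 V
  V3 = 240·(cos(-62.6°) + j·sin(-62.6°)) = 110.4 - j213.1 V
  V4 = 15.4·(cos(-123.0°) + j·sin(-123.0°)) = -8.387 - j12.92 V
Step 2 — Sum components: V_total = -125.3 - j157.5 V.
Step 3 — Convert to polar: |V_total| = 201.2 V, ∠V_total = -128.5°.

V_total = 201.2∠-128.5° V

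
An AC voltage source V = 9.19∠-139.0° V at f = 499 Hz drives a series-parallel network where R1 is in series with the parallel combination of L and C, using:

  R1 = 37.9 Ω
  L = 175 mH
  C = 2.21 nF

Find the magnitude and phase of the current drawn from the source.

Step 1 — Angular frequency: ω = 2π·f = 2π·499 = 3135 rad/s.
Step 2 — Component impedances:
  R1: Z = R = 37.9 Ω
  L: Z = jωL = j·3135·0.175 = 0 + j548.7 Ω
  C: Z = 1/(jωC) = -j/(ω·C) = 0 - j1.443e+05 Ω
Step 3 — Parallel branch: L || C = 1/(1/L + 1/C) = 0 + j550.8 Ω.
Step 4 — Series with R1: Z_total = R1 + (L || C) = 37.9 + j550.8 Ω = 552.1∠86.1° Ω.
Step 5 — Source phasor: V = 9.19∠-139.0° V = -6.936 - j6.029 V.
Step 6 — Ohm's law: I = V / Z_total = (-6.936 - j6.029) / (37.9 + j550.8) = -0.01176 + j0.01178 A.
Step 7 — Convert to polar: |I| = 0.01665 A, ∠I = 134.9°.

I = 0.01665∠134.9° A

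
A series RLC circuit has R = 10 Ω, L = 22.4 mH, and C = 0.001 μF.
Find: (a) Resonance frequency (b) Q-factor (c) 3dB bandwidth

Step 1 — Resonance: ω₀ = 1/√(LC) = 1/√(0.0224·1e-09) = 2.113e+05 rad/s.
Step 2 — f₀ = ω₀/(2π) = 3.363e+04 Hz.
Step 3 — Series Q: Q = ω₀L/R = 2.113e+05·0.0224/10 = 473.3.
Step 4 — Bandwidth: Δω = ω₀/Q = 446.4 rad/s; BW = Δω/(2π) = 71.05 Hz.

(a) f₀ = 3.363e+04 Hz  (b) Q = 473.3  (c) BW = 71.05 Hz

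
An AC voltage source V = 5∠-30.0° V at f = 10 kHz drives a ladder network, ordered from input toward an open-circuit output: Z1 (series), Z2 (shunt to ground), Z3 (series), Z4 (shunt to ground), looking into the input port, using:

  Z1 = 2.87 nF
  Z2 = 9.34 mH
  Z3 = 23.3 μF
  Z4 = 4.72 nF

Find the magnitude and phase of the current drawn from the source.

Step 1 — Angular frequency: ω = 2π·f = 2π·1e+04 = 6.283e+04 rad/s.
Step 2 — Component impedances:
  Z1: Z = 1/(jωC) = -j/(ω·C) = 0 - j5545 Ω
  Z2: Z = jωL = j·6.283e+04·0.00934 = 0 + j586.8 Ω
  Z3: Z = 1/(jωC) = -j/(ω·C) = 0 - j0.6831 Ω
  Z4: Z = 1/(jωC) = -j/(ω·C) = 0 - j3372 Ω
Step 3 — Ladder network (open output): work backward from the far end, alternating series and parallel combinations. Z_in = 0 - j4835 Ω = 4835∠-90.0° Ω.
Step 4 — Source phasor: V = 5∠-30.0° V = 4.33 - j2.5 V.
Step 5 — Ohm's law: I = V / Z_total = (4.33 - j2.5) / (0 - j4835) = 0.0005171 + j0.0008956 A.
Step 6 — Convert to polar: |I| = 0.001034 A, ∠I = 60.0°.

I = 0.001034∠60.0° A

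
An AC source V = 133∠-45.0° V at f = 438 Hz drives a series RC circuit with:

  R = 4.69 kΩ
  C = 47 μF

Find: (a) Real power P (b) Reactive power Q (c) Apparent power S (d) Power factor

Step 1 — Angular frequency: ω = 2π·f = 2π·438 = 2752 rad/s.
Step 2 — Component impedances:
  R: Z = R = 4690 Ω
  C: Z = 1/(jωC) = -j/(ω·C) = 0 - j7.731 Ω
Step 3 — Series combination: Z_total = R + C = 4690 - j7.731 Ω = 4690∠-0.1° Ω.
Step 4 — Source phasor: V = 133∠-45.0° V = 94.05 - j94.05 V.
Step 5 — Current: I = V / Z = 0.02009 - j0.02002 A = 0.02836∠-44.9° A.
Step 6 — Complex power: S = V·I* = 3.772 - j0.006217 VA.
Step 7 — Real power: P = Re(S) = 3.772 W.
Step 8 — Reactive power: Q = Im(S) = -0.006217 VAR.
Step 9 — Apparent power: |S| = 3.772 VA.
Step 10 — Power factor: PF = P/|S| = 1 (leading).

(a) P = 3.772 W  (b) Q = -0.006217 VAR  (c) S = 3.772 VA  (d) PF = 1 (leading)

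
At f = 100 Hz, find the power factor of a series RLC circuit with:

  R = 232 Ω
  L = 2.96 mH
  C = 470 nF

Step 1 — Angular frequency: ω = 2π·f = 2π·100 = 628.3 rad/s.
Step 2 — Component impedances:
  R: Z = R = 232 Ω
  L: Z = jωL = j·628.3·0.00296 = 0 + j1.86 Ω
  C: Z = 1/(jωC) = -j/(ω·C) = 0 - j3386 Ω
Step 3 — Series combination: Z_total = R + L + C = 232 - j3384 Ω = 3392∠-86.1° Ω.
Step 4 — Power factor: PF = cos(φ) = Re(Z)/|Z| = 232/3392.4 = 0.06839.
Step 5 — Type: Im(Z) = -3384 ⇒ leading (phase φ = -86.1°).

PF = 0.06839 (leading, φ = -86.1°)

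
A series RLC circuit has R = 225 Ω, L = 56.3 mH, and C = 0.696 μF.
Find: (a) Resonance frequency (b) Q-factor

Step 1 — Resonance condition Im(Z)=0 gives ω₀ = 1/√(LC).
Step 2 — ω₀ = 1/√(0.0563·6.96e-07) = 5052 rad/s.
Step 3 — f₀ = ω₀/(2π) = 804 Hz.
Step 4 — Series Q: Q = ω₀L/R = 5052·0.0563/225 = 1.264.

(a) f₀ = 804 Hz  (b) Q = 1.264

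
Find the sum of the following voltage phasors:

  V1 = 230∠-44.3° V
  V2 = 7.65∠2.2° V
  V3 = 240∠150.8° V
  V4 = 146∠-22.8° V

Step 1 — Convert each phasor to rectangular form:
  V1 = 230·(cos(-44.3°) + j·sin(-44.3°)) = 164.6 - j160.6 V
  V2 = 7.65·(cos(2.2°) + j·sin(2.2°)) = 7.644 + j0.2937 V
  V3 = 240·(cos(150.8°) + j·sin(150.8°)) = -209.5 + j117.1 V
  V4 = 146·(cos(-22.8°) + j·sin(-22.8°)) = 134.6 - j56.58 V
Step 2 — Sum components: V_total = 97.34 - j99.83 V.
Step 3 — Convert to polar: |V_total| = 139.4 V, ∠V_total = -45.7°.

V_total = 139.4∠-45.7° V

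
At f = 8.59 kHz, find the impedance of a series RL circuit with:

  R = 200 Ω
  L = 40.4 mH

Step 1 — Angular frequency: ω = 2π·f = 2π·8590 = 5.397e+04 rad/s.
Step 2 — Component impedances:
  R: Z = R = 200 Ω
  L: Z = jωL = j·5.397e+04·0.0404 = 0 + j2180 Ω
Step 3 — Series combination: Z_total = R + L = 200 + j2180 Ω = 2190∠84.8° Ω.

Z = 200 + j2180 Ω = 2190∠84.8° Ω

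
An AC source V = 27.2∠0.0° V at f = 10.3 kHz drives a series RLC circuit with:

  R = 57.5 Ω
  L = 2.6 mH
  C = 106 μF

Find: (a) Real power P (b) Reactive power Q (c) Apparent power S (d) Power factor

Step 1 — Angular frequency: ω = 2π·f = 2π·1.03e+04 = 6.472e+04 rad/s.
Step 2 — Component impedances:
  R: Z = R = 57.5 Ω
  L: Z = jωL = j·6.472e+04·0.0026 = 0 + j168.3 Ω
  C: Z = 1/(jωC) = -j/(ω·C) = 0 - j0.1458 Ω
Step 3 — Series combination: Z_total = R + L + C = 57.5 + j168.1 Ω = 177.7∠71.1° Ω.
Step 4 — Source phasor: V = 27.2∠0.0° V = 27.2 V.
Step 5 — Current: I = V / Z = 0.04954 - j0.1448 A = 0.1531∠-71.1° A.
Step 6 — Complex power: S = V·I* = 1.348 + j3.94 VA.
Step 7 — Real power: P = Re(S) = 1.348 W.
Step 8 — Reactive power: Q = Im(S) = 3.94 VAR.
Step 9 — Apparent power: |S| = 4.164 VA.
Step 10 — Power factor: PF = P/|S| = 0.3236 (lagging).

(a) P = 1.348 W  (b) Q = 3.94 VAR  (c) S = 4.164 VA  (d) PF = 0.3236 (lagging)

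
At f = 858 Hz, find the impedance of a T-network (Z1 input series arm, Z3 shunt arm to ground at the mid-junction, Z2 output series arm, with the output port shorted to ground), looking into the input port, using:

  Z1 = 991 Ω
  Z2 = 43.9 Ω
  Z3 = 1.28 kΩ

Step 1 — Angular frequency: ω = 2π·f = 2π·858 = 5391 rad/s.
Step 2 — Component impedances:
  Z1: Z = R = 991 Ω
  Z2: Z = R = 43.9 Ω
  Z3: Z = R = 1280 Ω
Step 3 — With the output port shorted to ground, the output series arm Z2 runs from the junction to ground; the shunt arm Z3 also runs from the junction to ground. They appear in parallel: Z3 || Z2 = 42.44 Ω.
Step 4 — Series with input arm Z1: Z_in = Z1 + (Z3 || Z2) = 1033 Ω = 1033∠0.0° Ω.

Z = 1033 Ω = 1033∠0.0° Ω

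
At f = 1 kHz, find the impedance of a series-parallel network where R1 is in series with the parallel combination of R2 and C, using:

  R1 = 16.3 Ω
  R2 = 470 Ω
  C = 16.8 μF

Step 1 — Angular frequency: ω = 2π·f = 2π·1000 = 6283 rad/s.
Step 2 — Component impedances:
  R1: Z = R = 16.3 Ω
  R2: Z = R = 470 Ω
  C: Z = 1/(jωC) = -j/(ω·C) = 0 - j9.474 Ω
Step 3 — Parallel branch: R2 || C = 1/(1/R2 + 1/C) = 0.1909 - j9.47 Ω.
Step 4 — Series with R1: Z_total = R1 + (R2 || C) = 16.49 - j9.47 Ω = 19.02∠-29.9° Ω.

Z = 16.49 - j9.47 Ω = 19.02∠-29.9° Ω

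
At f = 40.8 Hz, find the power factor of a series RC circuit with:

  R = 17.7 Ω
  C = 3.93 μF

Step 1 — Angular frequency: ω = 2π·f = 2π·40.8 = 256.4 rad/s.
Step 2 — Component impedances:
  R: Z = R = 17.7 Ω
  C: Z = 1/(jωC) = -j/(ω·C) = 0 - j992.6 Ω
Step 3 — Series combination: Z_total = R + C = 17.7 - j992.6 Ω = 992.7∠-89.0° Ω.
Step 4 — Power factor: PF = cos(φ) = Re(Z)/|Z| = 17.7/992.7 = 0.01783.
Step 5 — Type: Im(Z) = -992.6 ⇒ leading (phase φ = -89.0°).

PF = 0.01783 (leading, φ = -89.0°)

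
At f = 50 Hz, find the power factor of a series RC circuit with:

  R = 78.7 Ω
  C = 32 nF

Step 1 — Angular frequency: ω = 2π·f = 2π·50 = 314.2 rad/s.
Step 2 — Component impedances:
  R: Z = R = 78.7 Ω
  C: Z = 1/(jωC) = -j/(ω·C) = 0 - j9.947e+04 Ω
Step 3 — Series combination: Z_total = R + C = 78.7 - j9.947e+04 Ω = 9.947e+04∠-90.0° Ω.
Step 4 — Power factor: PF = cos(φ) = Re(Z)/|Z| = 78.7/9.947e+04 = 0.0007912.
Step 5 — Type: Im(Z) = -9.947e+04 ⇒ leading (phase φ = -90.0°).

PF = 0.0007912 (leading, φ = -90.0°)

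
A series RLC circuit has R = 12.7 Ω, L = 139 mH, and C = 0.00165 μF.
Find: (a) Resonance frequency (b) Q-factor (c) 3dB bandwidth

Step 1 — Resonance condition Im(Z)=0 gives ω₀ = 1/√(LC).
Step 2 — ω₀ = 1/√(0.139·1.65e-09) = 6.603e+04 rad/s.
Step 3 — f₀ = ω₀/(2π) = 1.051e+04 Hz.
Step 4 — Series Q: Q = ω₀L/R = 6.603e+04·0.139/12.7 = 722.7.
Step 5 — 3dB bandwidth: Δω = ω₀/Q = 91.37 rad/s; BW = Δω/(2π) = 14.54 Hz.

(a) f₀ = 1.051e+04 Hz  (b) Q = 722.7  (c) BW = 14.54 Hz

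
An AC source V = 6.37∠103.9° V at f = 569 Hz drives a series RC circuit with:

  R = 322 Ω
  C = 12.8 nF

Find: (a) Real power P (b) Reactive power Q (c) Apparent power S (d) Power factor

Step 1 — Angular frequency: ω = 2π·f = 2π·569 = 3575 rad/s.
Step 2 — Component impedances:
  R: Z = R = 322 Ω
  C: Z = 1/(jωC) = -j/(ω·C) = 0 - j2.185e+04 Ω
Step 3 — Series combination: Z_total = R + C = 322 - j2.185e+04 Ω = 2.185e+04∠-89.2° Ω.
Step 4 — Source phasor: V = 6.37∠103.9° V = -1.53 + j6.183 V.
Step 5 — Current: I = V / Z = -0.0002839 - j6.584e-05 A = 0.0002915∠-166.9° A.
Step 6 — Complex power: S = V·I* = 2.736e-05 - j0.001856 VA.
Step 7 — Real power: P = Re(S) = 2.736e-05 W.
Step 8 — Reactive power: Q = Im(S) = -0.001856 VAR.
Step 9 — Apparent power: |S| = 0.001857 VA.
Step 10 — Power factor: PF = P/|S| = 0.01473 (leading).

(a) P = 2.736e-05 W  (b) Q = -0.001856 VAR  (c) S = 0.001857 VA  (d) PF = 0.01473 (leading)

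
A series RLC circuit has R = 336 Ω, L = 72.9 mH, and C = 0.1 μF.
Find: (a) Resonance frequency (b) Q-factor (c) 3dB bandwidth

Step 1 — Resonance: ω₀ = 1/√(LC) = 1/√(0.0729·1e-07) = 1.171e+04 rad/s.
Step 2 — f₀ = ω₀/(2π) = 1864 Hz.
Step 3 — Series Q: Q = ω₀L/R = 1.171e+04·0.0729/336 = 2.541.
Step 4 — Bandwidth: Δω = ω₀/Q = 4609 rad/s; BW = Δω/(2π) = 733.6 Hz.

(a) f₀ = 1864 Hz  (b) Q = 2.541  (c) BW = 733.6 Hz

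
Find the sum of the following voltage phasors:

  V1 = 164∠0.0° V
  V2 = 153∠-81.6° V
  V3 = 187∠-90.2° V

Step 1 — Convert each phasor to rectangular form:
  V1 = 164·(cos(0.0°) + j·sin(0.0°)) = 164 V
  V2 = 153·(cos(-81.6°) + j·sin(-81.6°)) = 22.35 - j151.4 V
  V3 = 187·(cos(-90.2°) + j·sin(-90.2°)) = -0.6528 - j187 V
Step 2 — Sum components: V_total = 185.7 - j338.4 V.
Step 3 — Convert to polar: |V_total| = 386 V, ∠V_total = -61.2°.

V_total = 386∠-61.2° V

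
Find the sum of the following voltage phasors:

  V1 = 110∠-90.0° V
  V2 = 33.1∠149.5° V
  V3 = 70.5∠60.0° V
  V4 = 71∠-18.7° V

Step 1 — Convert each phasor to rectangular form:
  V1 = 110·(cos(-90.0°) + j·sin(-90.0°)) = 0 - j110 V
  V2 = 33.1·(cos(149.5°) + j·sin(149.5°)) = -28.52 + j16.8 V
  V3 = 70.5·(cos(60.0°) + j·sin(60.0°)) = 35.25 + j61.05 V
  V4 = 71·(cos(-18.7°) + j·sin(-18.7°)) = 67.25 - j22.76 V
Step 2 — Sum components: V_total = 73.98 - j54.91 V.
Step 3 — Convert to polar: |V_total| = 92.13 V, ∠V_total = -36.6°.

V_total = 92.13∠-36.6° V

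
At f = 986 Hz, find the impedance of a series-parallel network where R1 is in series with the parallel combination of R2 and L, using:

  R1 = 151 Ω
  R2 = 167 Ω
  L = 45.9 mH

Step 1 — Angular frequency: ω = 2π·f = 2π·986 = 6195 rad/s.
Step 2 — Component impedances:
  R1: Z = R = 151 Ω
  R2: Z = R = 167 Ω
  L: Z = jωL = j·6195·0.0459 = 0 + j284.4 Ω
Step 3 — Parallel branch: R2 || L = 1/(1/R2 + 1/L) = 124.2 + j72.92 Ω.
Step 4 — Series with R1: Z_total = R1 + (R2 || L) = 275.2 + j72.92 Ω = 284.7∠14.8° Ω.

Z = 275.2 + j72.92 Ω = 284.7∠14.8° Ω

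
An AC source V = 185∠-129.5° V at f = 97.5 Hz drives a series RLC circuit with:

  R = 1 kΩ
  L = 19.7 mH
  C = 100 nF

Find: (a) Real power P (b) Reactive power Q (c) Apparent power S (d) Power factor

Step 1 — Angular frequency: ω = 2π·f = 2π·97.5 = 612.6 rad/s.
Step 2 — Component impedances:
  R: Z = R = 1000 Ω
  L: Z = jωL = j·612.6·0.0197 = 0 + j12.07 Ω
  C: Z = 1/(jωC) = -j/(ω·C) = 0 - j1.632e+04 Ω
Step 3 — Series combination: Z_total = R + L + C = 1000 - j1.631e+04 Ω = 1.634e+04∠-86.5° Ω.
Step 4 — Source phasor: V = 185∠-129.5° V = -117.7 - j142.8 V.
Step 5 — Current: I = V / Z = 0.008278 - j0.007722 A = 0.01132∠-43.0° A.
Step 6 — Complex power: S = V·I* = 0.1282 - j2.09 VA.
Step 7 — Real power: P = Re(S) = 0.1282 W.
Step 8 — Reactive power: Q = Im(S) = -2.09 VAR.
Step 9 — Apparent power: |S| = 2.094 VA.
Step 10 — Power factor: PF = P/|S| = 0.06119 (leading).

(a) P = 0.1282 W  (b) Q = -2.09 VAR  (c) S = 2.094 VA  (d) PF = 0.06119 (leading)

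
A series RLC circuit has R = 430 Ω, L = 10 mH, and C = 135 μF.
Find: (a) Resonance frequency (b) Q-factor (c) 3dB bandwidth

Step 1 — Resonance: ω₀ = 1/√(LC) = 1/√(0.01·0.000135) = 860.7 rad/s.
Step 2 — f₀ = ω₀/(2π) = 137 Hz.
Step 3 — Series Q: Q = ω₀L/R = 860.7·0.01/430 = 0.02002.
Step 4 — Bandwidth: Δω = ω₀/Q = 4.3e+04 rad/s; BW = Δω/(2π) = 6844 Hz.

(a) f₀ = 137 Hz  (b) Q = 0.02002  (c) BW = 6844 Hz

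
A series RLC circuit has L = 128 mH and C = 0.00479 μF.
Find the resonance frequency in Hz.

Step 1 — Resonance condition Im(Z)=0 gives ω₀ = 1/√(LC).
Step 2 — ω₀ = 1/√(0.128·4.79e-09) = 4.039e+04 rad/s.
Step 3 — f₀ = ω₀/(2π) = 6428 Hz.

f₀ = 6428 Hz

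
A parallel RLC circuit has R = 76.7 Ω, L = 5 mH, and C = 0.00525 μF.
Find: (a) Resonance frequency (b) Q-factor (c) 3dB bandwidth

Step 1 — Resonance: ω₀ = 1/√(LC) = 1/√(0.005·5.25e-09) = 1.952e+05 rad/s.
Step 2 — f₀ = ω₀/(2π) = 3.106e+04 Hz.
Step 3 — Parallel Q: Q = R/(ω₀L) = 76.7/(1.952e+05·0.005) = 0.07859.
Step 4 — Bandwidth: Δω = ω₀/Q = 2.483e+06 rad/s; BW = Δω/(2π) = 3.952e+05 Hz.

(a) f₀ = 3.106e+04 Hz  (b) Q = 0.07859  (c) BW = 3.952e+05 Hz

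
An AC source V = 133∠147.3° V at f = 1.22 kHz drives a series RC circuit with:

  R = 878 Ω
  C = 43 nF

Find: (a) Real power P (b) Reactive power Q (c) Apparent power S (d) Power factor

Step 1 — Angular frequency: ω = 2π·f = 2π·1220 = 7665 rad/s.
Step 2 — Component impedances:
  R: Z = R = 878 Ω
  C: Z = 1/(jωC) = -j/(ω·C) = 0 - j3034 Ω
Step 3 — Series combination: Z_total = R + C = 878 - j3034 Ω = 3158∠-73.9° Ω.
Step 4 — Source phasor: V = 133∠147.3° V = -111.9 + j71.85 V.
Step 5 — Current: I = V / Z = -0.0317 - j0.02772 A = 0.04211∠-138.8° A.
Step 6 — Complex power: S = V·I* = 1.557 - j5.38 VA.
Step 7 — Real power: P = Re(S) = 1.557 W.
Step 8 — Reactive power: Q = Im(S) = -5.38 VAR.
Step 9 — Apparent power: |S| = 5.601 VA.
Step 10 — Power factor: PF = P/|S| = 0.278 (leading).

(a) P = 1.557 W  (b) Q = -5.38 VAR  (c) S = 5.601 VA  (d) PF = 0.278 (leading)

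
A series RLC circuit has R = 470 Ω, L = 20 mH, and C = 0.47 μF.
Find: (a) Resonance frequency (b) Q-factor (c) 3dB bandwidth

Step 1 — Resonance: ω₀ = 1/√(LC) = 1/√(0.02·4.7e-07) = 1.031e+04 rad/s.
Step 2 — f₀ = ω₀/(2π) = 1642 Hz.
Step 3 — Series Q: Q = ω₀L/R = 1.031e+04·0.02/470 = 0.4389.
Step 4 — Bandwidth: Δω = ω₀/Q = 2.35e+04 rad/s; BW = Δω/(2π) = 3740 Hz.

(a) f₀ = 1642 Hz  (b) Q = 0.4389  (c) BW = 3740 Hz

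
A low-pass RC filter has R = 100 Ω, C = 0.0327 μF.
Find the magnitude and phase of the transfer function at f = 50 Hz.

Step 1 — Angular frequency: ω = 2π·50 = 314.2 rad/s.
Step 2 — Transfer function: H(jω) = 1/(1 + jωRC).
Step 3 — Denominator: 1 + jωRC = 1 + j·314.2·100·3.27e-08 = 1 + j0.001027.
Step 4 — H = 1 - j0.001027.
Step 5 — Magnitude: |H| = 1 (-0.0 dB); phase: φ = -0.1°.

|H| = 1 (-0.0 dB), φ = -0.1°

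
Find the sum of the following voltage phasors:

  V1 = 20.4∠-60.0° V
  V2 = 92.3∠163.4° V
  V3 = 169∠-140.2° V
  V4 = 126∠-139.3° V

Step 1 — Convert each phasor to rectangular form:
  V1 = 20.4·(cos(-60.0°) + j·sin(-60.0°)) = 10.2 - j17.67 V
  V2 = 92.3·(cos(163.4°) + j·sin(163.4°)) = -88.45 + j26.37 V
  V3 = 169·(cos(-140.2°) + j·sin(-140.2°)) = -129.8 - j108.2 V
  V4 = 126·(cos(-139.3°) + j·sin(-139.3°)) = -95.52 - j82.16 V
Step 2 — Sum components: V_total = -303.6 - j181.6 V.
Step 3 — Convert to polar: |V_total| = 353.8 V, ∠V_total = -149.1°.

V_total = 353.8∠-149.1° V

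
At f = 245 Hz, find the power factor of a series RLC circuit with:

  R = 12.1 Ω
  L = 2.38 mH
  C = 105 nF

Step 1 — Angular frequency: ω = 2π·f = 2π·245 = 1539 rad/s.
Step 2 — Component impedances:
  R: Z = R = 12.1 Ω
  L: Z = jωL = j·1539·0.00238 = 0 + j3.664 Ω
  C: Z = 1/(jωC) = -j/(ω·C) = 0 - j6187 Ω
Step 3 — Series combination: Z_total = R + L + C = 12.1 - j6183 Ω = 6183∠-89.9° Ω.
Step 4 — Power factor: PF = cos(φ) = Re(Z)/|Z| = 12.1/6183 = 0.001957.
Step 5 — Type: Im(Z) = -6183 ⇒ leading (phase φ = -89.9°).

PF = 0.001957 (leading, φ = -89.9°)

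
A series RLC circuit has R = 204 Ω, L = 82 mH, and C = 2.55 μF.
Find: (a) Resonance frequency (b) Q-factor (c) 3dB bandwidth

Step 1 — Resonance condition Im(Z)=0 gives ω₀ = 1/√(LC).
Step 2 — ω₀ = 1/√(0.082·2.55e-06) = 2187 rad/s.
Step 3 — f₀ = ω₀/(2π) = 348.1 Hz.
Step 4 — Series Q: Q = ω₀L/R = 2187·0.082/204 = 0.879.
Step 5 — 3dB bandwidth: Δω = ω₀/Q = 2488 rad/s; BW = Δω/(2π) = 395.9 Hz.

(a) f₀ = 348.1 Hz  (b) Q = 0.879  (c) BW = 395.9 Hz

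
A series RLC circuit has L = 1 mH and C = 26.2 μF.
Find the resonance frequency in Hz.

Step 1 — Resonance condition Im(Z)=0 gives ω₀ = 1/√(LC).
Step 2 — ω₀ = 1/√(0.001·2.62e-05) = 6178 rad/s.
Step 3 — f₀ = ω₀/(2π) = 983.3 Hz.

f₀ = 983.3 Hz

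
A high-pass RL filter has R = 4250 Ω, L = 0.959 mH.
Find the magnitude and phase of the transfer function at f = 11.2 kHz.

Step 1 — Angular frequency: ω = 2π·1.12e+04 = 7.037e+04 rad/s.
Step 2 — Transfer function: H(jω) = jωL/(R + jωL).
Step 3 — Numerator jωL = j·67.49; denominator R + jωL = 4250 + j67.49.
Step 4 — H = 0.0002521 + j0.01588.
Step 5 — Magnitude: |H| = 0.01588 (-36.0 dB); phase: φ = 89.1°.

|H| = 0.01588 (-36.0 dB), φ = 89.1°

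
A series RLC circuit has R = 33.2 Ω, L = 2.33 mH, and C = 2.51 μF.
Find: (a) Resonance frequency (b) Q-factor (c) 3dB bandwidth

Step 1 — Resonance condition Im(Z)=0 gives ω₀ = 1/√(LC).
Step 2 — ω₀ = 1/√(0.00233·2.51e-06) = 1.308e+04 rad/s.
Step 3 — f₀ = ω₀/(2π) = 2081 Hz.
Step 4 — Series Q: Q = ω₀L/R = 1.308e+04·0.00233/33.2 = 0.9177.
Step 5 — 3dB bandwidth: Δω = ω₀/Q = 1.425e+04 rad/s; BW = Δω/(2π) = 2268 Hz.

(a) f₀ = 2081 Hz  (b) Q = 0.9177  (c) BW = 2268 Hz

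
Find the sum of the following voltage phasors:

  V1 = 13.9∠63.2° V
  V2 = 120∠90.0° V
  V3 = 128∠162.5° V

Step 1 — Convert each phasor to rectangular form:
  V1 = 13.9·(cos(63.2°) + j·sin(63.2°)) = 6.267 + j12.41 V
  V2 = 120·(cos(90.0°) + j·sin(90.0°)) = 0 + j120 V
  V3 = 128·(cos(162.5°) + j·sin(162.5°)) = -122.1 + j38.49 V
Step 2 — Sum components: V_total = -115.8 + j170.9 V.
Step 3 — Convert to polar: |V_total| = 206.4 V, ∠V_total = 124.1°.

V_total = 206.4∠124.1° V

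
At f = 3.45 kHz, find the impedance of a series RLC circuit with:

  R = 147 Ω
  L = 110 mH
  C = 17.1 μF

Step 1 — Angular frequency: ω = 2π·f = 2π·3450 = 2.168e+04 rad/s.
Step 2 — Component impedances:
  R: Z = R = 147 Ω
  L: Z = jωL = j·2.168e+04·0.11 = 0 + j2384 Ω
  C: Z = 1/(jωC) = -j/(ω·C) = 0 - j2.698 Ω
Step 3 — Series combination: Z_total = R + L + C = 147 + j2382 Ω = 2386∠86.5° Ω.

Z = 147 + j2382 Ω = 2386∠86.5° Ω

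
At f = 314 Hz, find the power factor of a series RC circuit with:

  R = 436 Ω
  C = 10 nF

Step 1 — Angular frequency: ω = 2π·f = 2π·314 = 1973 rad/s.
Step 2 — Component impedances:
  R: Z = R = 436 Ω
  C: Z = 1/(jωC) = -j/(ω·C) = 0 - j5.069e+04 Ω
Step 3 — Series combination: Z_total = R + C = 436 - j5.069e+04 Ω = 5.069e+04∠-89.5° Ω.
Step 4 — Power factor: PF = cos(φ) = Re(Z)/|Z| = 436/50688 = 0.008602.
Step 5 — Type: Im(Z) = -5.069e+04 ⇒ leading (phase φ = -89.5°).

PF = 0.008602 (leading, φ = -89.5°)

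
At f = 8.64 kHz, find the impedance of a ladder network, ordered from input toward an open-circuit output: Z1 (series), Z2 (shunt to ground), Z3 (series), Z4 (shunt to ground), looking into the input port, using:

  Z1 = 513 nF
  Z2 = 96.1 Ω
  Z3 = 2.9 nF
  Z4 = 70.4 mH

Step 1 — Angular frequency: ω = 2π·f = 2π·8640 = 5.429e+04 rad/s.
Step 2 — Component impedances:
  Z1: Z = 1/(jωC) = -j/(ω·C) = 0 - j35.91 Ω
  Z2: Z = R = 96.1 Ω
  Z3: Z = 1/(jωC) = -j/(ω·C) = 0 - j6352 Ω
  Z4: Z = jωL = j·5.429e+04·0.0704 = 0 + j3822 Ω
Step 3 — Ladder network (open output): work backward from the far end, alternating series and parallel combinations. Z_in = 95.96 - j39.55 Ω = 103.8∠-22.4° Ω.

Z = 95.96 - j39.55 Ω = 103.8∠-22.4° Ω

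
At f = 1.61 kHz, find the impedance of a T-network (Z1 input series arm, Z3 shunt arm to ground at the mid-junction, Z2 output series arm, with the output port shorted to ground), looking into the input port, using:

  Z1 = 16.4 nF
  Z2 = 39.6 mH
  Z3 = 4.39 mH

Step 1 — Angular frequency: ω = 2π·f = 2π·1610 = 1.012e+04 rad/s.
Step 2 — Component impedances:
  Z1: Z = 1/(jωC) = -j/(ω·C) = 0 - j6028 Ω
  Z2: Z = jωL = j·1.012e+04·0.0396 = 0 + j400.6 Ω
  Z3: Z = jωL = j·1.012e+04·0.00439 = 0 + j44.41 Ω
Step 3 — With the output port shorted to ground, the output series arm Z2 runs from the junction to ground; the shunt arm Z3 also runs from the junction to ground. They appear in parallel: Z3 || Z2 = 0 + j39.98 Ω.
Step 4 — Series with input arm Z1: Z_in = Z1 + (Z3 || Z2) = 0 - j5988 Ω = 5988∠-90.0° Ω.

Z = 0 - j5988 Ω = 5988∠-90.0° Ω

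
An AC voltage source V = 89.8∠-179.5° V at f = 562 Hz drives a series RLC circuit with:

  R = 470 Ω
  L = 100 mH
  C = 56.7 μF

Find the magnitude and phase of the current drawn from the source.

Step 1 — Angular frequency: ω = 2π·f = 2π·562 = 3531 rad/s.
Step 2 — Component impedances:
  R: Z = R = 470 Ω
  L: Z = jωL = j·3531·0.1 = 0 + j353.1 Ω
  C: Z = 1/(jωC) = -j/(ω·C) = 0 - j4.995 Ω
Step 3 — Series combination: Z_total = R + L + C = 470 + j348.1 Ω = 584.9∠36.5° Ω.
Step 4 — Source phasor: V = 89.8∠-179.5° V = -89.8 - j0.7836 V.
Step 5 — Ohm's law: I = V / Z_total = (-89.8 - j0.7836) / (470 + j348.1) = -0.1242 + j0.0903 A.
Step 6 — Convert to polar: |I| = 0.1535 A, ∠I = 144.0°.

I = 0.1535∠144.0° A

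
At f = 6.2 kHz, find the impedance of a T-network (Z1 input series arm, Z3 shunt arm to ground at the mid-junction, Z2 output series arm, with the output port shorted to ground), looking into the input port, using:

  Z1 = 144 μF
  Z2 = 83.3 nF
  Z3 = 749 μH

Step 1 — Angular frequency: ω = 2π·f = 2π·6200 = 3.896e+04 rad/s.
Step 2 — Component impedances:
  Z1: Z = 1/(jωC) = -j/(ω·C) = 0 - j0.1783 Ω
  Z2: Z = 1/(jωC) = -j/(ω·C) = 0 - j308.2 Ω
  Z3: Z = jωL = j·3.896e+04·0.000749 = 0 + j29.18 Ω
Step 3 — With the output port shorted to ground, the output series arm Z2 runs from the junction to ground; the shunt arm Z3 also runs from the junction to ground. They appear in parallel: Z3 || Z2 = 0 + j32.23 Ω.
Step 4 — Series with input arm Z1: Z_in = Z1 + (Z3 || Z2) = 0 + j32.05 Ω = 32.05∠90.0° Ω.

Z = 0 + j32.05 Ω = 32.05∠90.0° Ω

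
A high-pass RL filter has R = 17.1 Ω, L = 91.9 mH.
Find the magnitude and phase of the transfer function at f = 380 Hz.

Step 1 — Angular frequency: ω = 2π·380 = 2388 rad/s.
Step 2 — Transfer function: H(jω) = jωL/(R + jωL).
Step 3 — Numerator jωL = j·219.4; denominator R + jωL = 17.1 + j219.4.
Step 4 — H = 0.994 + j0.07746.
Step 5 — Magnitude: |H| = 0.997 (-0.0 dB); phase: φ = 4.5°.

|H| = 0.997 (-0.0 dB), φ = 4.5°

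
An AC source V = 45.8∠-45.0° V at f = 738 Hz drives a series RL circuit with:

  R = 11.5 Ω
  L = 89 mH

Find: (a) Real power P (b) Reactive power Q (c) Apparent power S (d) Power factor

Step 1 — Angular frequency: ω = 2π·f = 2π·738 = 4637 rad/s.
Step 2 — Component impedances:
  R: Z = R = 11.5 Ω
  L: Z = jωL = j·4637·0.089 = 0 + j412.7 Ω
Step 3 — Series combination: Z_total = R + L = 11.5 + j412.7 Ω = 412.9∠88.4° Ω.
Step 4 — Source phasor: V = 45.8∠-45.0° V = 32.39 - j32.39 V.
Step 5 — Current: I = V / Z = -0.07623 - j0.0806 A = 0.1109∠-133.4° A.
Step 6 — Complex power: S = V·I* = 0.1415 + j5.079 VA.
Step 7 — Real power: P = Re(S) = 0.1415 W.
Step 8 — Reactive power: Q = Im(S) = 5.079 VAR.
Step 9 — Apparent power: |S| = 5.081 VA.
Step 10 — Power factor: PF = P/|S| = 0.02785 (lagging).

(a) P = 0.1415 W  (b) Q = 5.079 VAR  (c) S = 5.081 VA  (d) PF = 0.02785 (lagging)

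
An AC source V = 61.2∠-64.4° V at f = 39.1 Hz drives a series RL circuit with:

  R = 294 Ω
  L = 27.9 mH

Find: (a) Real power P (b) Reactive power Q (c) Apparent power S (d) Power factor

Step 1 — Angular frequency: ω = 2π·f = 2π·39.1 = 245.7 rad/s.
Step 2 — Component impedances:
  R: Z = R = 294 Ω
  L: Z = jωL = j·245.7·0.0279 = 0 + j6.854 Ω
Step 3 — Series combination: Z_total = R + L = 294 + j6.854 Ω = 294.1∠1.3° Ω.
Step 4 — Source phasor: V = 61.2∠-64.4° V = 26.44 - j55.19 V.
Step 5 — Current: I = V / Z = 0.08552 - j0.1897 A = 0.2081∠-65.7° A.
Step 6 — Complex power: S = V·I* = 12.73 + j0.2968 VA.
Step 7 — Real power: P = Re(S) = 12.73 W.
Step 8 — Reactive power: Q = Im(S) = 0.2968 VAR.
Step 9 — Apparent power: |S| = 12.74 VA.
Step 10 — Power factor: PF = P/|S| = 0.9997 (lagging).

(a) P = 12.73 W  (b) Q = 0.2968 VAR  (c) S = 12.74 VA  (d) PF = 0.9997 (lagging)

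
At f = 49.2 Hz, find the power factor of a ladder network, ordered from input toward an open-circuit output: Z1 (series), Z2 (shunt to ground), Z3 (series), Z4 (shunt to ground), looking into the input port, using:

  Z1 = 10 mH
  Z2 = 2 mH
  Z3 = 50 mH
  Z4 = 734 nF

Step 1 — Angular frequency: ω = 2π·f = 2π·49.2 = 309.1 rad/s.
Step 2 — Component impedances:
  Z1: Z = jωL = j·309.1·0.01 = 0 + j3.091 Ω
  Z2: Z = jωL = j·309.1·0.002 = 0 + j0.6183 Ω
  Z3: Z = jωL = j·309.1·0.05 = 0 + j15.46 Ω
  Z4: Z = 1/(jωC) = -j/(ω·C) = 0 - j4407 Ω
Step 3 — Ladder network (open output): work backward from the far end, alternating series and parallel combinations. Z_in = 0 + j3.71 Ω = 3.71∠90.0° Ω.
Step 4 — Power factor: PF = cos(φ) = Re(Z)/|Z| = 0/3.71 = 0.
Step 5 — Type: Im(Z) = 3.71 ⇒ lagging (phase φ = 90.0°).

PF = 0 (lagging, φ = 90.0°)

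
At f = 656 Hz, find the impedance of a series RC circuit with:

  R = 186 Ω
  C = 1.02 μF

Step 1 — Angular frequency: ω = 2π·f = 2π·656 = 4122 rad/s.
Step 2 — Component impedances:
  R: Z = R = 186 Ω
  C: Z = 1/(jωC) = -j/(ω·C) = 0 - j237.9 Ω
Step 3 — Series combination: Z_total = R + C = 186 - j237.9 Ω = 301.9∠-52.0° Ω.

Z = 186 - j237.9 Ω = 301.9∠-52.0° Ω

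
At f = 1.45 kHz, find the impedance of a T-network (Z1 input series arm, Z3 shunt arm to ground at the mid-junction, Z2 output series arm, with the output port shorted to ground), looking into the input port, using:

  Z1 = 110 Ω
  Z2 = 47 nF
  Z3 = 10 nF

Step 1 — Angular frequency: ω = 2π·f = 2π·1450 = 9111 rad/s.
Step 2 — Component impedances:
  Z1: Z = R = 110 Ω
  Z2: Z = 1/(jωC) = -j/(ω·C) = 0 - j2335 Ω
  Z3: Z = 1/(jωC) = -j/(ω·C) = 0 - j1.098e+04 Ω
Step 3 — With the output port shorted to ground, the output series arm Z2 runs from the junction to ground; the shunt arm Z3 also runs from the junction to ground. They appear in parallel: Z3 || Z2 = 0 - j1926 Ω.
Step 4 — Series with input arm Z1: Z_in = Z1 + (Z3 || Z2) = 110 - j1926 Ω = 1929∠-86.7° Ω.

Z = 110 - j1926 Ω = 1929∠-86.7° Ω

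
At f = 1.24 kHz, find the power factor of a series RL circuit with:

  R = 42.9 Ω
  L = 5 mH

Step 1 — Angular frequency: ω = 2π·f = 2π·1240 = 7791 rad/s.
Step 2 — Component impedances:
  R: Z = R = 42.9 Ω
  L: Z = jωL = j·7791·0.005 = 0 + j38.96 Ω
Step 3 — Series combination: Z_total = R + L = 42.9 + j38.96 Ω = 57.95∠42.2° Ω.
Step 4 — Power factor: PF = cos(φ) = Re(Z)/|Z| = 42.9/57.95 = 0.7403.
Step 5 — Type: Im(Z) = 38.96 ⇒ lagging (phase φ = 42.2°).

PF = 0.7403 (lagging, φ = 42.2°)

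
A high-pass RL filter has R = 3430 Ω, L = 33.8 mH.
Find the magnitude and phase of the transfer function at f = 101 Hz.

Step 1 — Angular frequency: ω = 2π·101 = 634.6 rad/s.
Step 2 — Transfer function: H(jω) = jωL/(R + jωL).
Step 3 — Numerator jωL = j·21.45; denominator R + jωL = 3430 + j21.45.
Step 4 — H = 3.91e-05 + j0.006253.
Step 5 — Magnitude: |H| = 0.006253 (-44.1 dB); phase: φ = 89.6°.

|H| = 0.006253 (-44.1 dB), φ = 89.6°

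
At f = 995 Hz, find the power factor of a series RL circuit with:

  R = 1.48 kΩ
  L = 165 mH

Step 1 — Angular frequency: ω = 2π·f = 2π·995 = 6252 rad/s.
Step 2 — Component impedances:
  R: Z = R = 1480 Ω
  L: Z = jωL = j·6252·0.165 = 0 + j1032 Ω
Step 3 — Series combination: Z_total = R + L = 1480 + j1032 Ω = 1804∠34.9° Ω.
Step 4 — Power factor: PF = cos(φ) = Re(Z)/|Z| = 1480/1804 = 0.8204.
Step 5 — Type: Im(Z) = 1032 ⇒ lagging (phase φ = 34.9°).

PF = 0.8204 (lagging, φ = 34.9°)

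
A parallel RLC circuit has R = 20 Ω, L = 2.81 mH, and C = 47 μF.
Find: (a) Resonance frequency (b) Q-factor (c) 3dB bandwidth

Step 1 — Resonance: ω₀ = 1/√(LC) = 1/√(0.00281·4.7e-05) = 2752 rad/s.
Step 2 — f₀ = ω₀/(2π) = 437.9 Hz.
Step 3 — Parallel Q: Q = R/(ω₀L) = 20/(2752·0.00281) = 2.587.
Step 4 — Bandwidth: Δω = ω₀/Q = 1064 rad/s; BW = Δω/(2π) = 169.3 Hz.

(a) f₀ = 437.9 Hz  (b) Q = 2.587  (c) BW = 169.3 Hz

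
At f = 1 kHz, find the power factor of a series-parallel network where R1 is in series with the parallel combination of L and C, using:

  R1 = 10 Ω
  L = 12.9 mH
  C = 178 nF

Step 1 — Angular frequency: ω = 2π·f = 2π·1000 = 6283 rad/s.
Step 2 — Component impedances:
  R1: Z = R = 10 Ω
  L: Z = jωL = j·6283·0.0129 = 0 + j81.05 Ω
  C: Z = 1/(jωC) = -j/(ω·C) = 0 - j894.1 Ω
Step 3 — Parallel branch: L || C = 1/(1/L + 1/C) = 0 + j89.13 Ω.
Step 4 — Series with R1: Z_total = R1 + (L || C) = 10 + j89.13 Ω = 89.69∠83.6° Ω.
Step 5 — Power factor: PF = cos(φ) = Re(Z)/|Z| = 10/89.69 = 0.1115.
Step 6 — Type: Im(Z) = 89.13 ⇒ lagging (phase φ = 83.6°).

PF = 0.1115 (lagging, φ = 83.6°)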